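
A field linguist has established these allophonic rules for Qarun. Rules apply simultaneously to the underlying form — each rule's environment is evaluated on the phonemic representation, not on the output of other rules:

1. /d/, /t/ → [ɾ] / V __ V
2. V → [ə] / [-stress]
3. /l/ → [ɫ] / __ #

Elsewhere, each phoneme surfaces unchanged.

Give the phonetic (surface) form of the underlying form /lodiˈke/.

/l/ (word-initial) fails the environment for rule 3, so it stays [l].
/o/ (between /l/ and /d/) occurs in an unstressed syllable → [ə] by rule 2.
/d/ (between /o/ and /i/) occurs between two vowels → [ɾ] by rule 1.
/i/ (between /d/ and /k/): in an unstressed syllable, so rule 2 applies → [ə].
/k/ stays [k].
/e/ (word-final) fails the environment for rule 2, so it stays [e].

[ləɾəˈke]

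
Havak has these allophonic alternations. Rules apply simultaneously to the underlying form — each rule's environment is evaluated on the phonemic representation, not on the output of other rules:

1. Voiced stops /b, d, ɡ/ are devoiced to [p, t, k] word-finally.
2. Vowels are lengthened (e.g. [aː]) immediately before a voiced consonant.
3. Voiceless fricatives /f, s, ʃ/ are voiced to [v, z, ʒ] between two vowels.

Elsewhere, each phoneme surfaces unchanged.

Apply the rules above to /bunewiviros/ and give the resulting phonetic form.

/b/ — word-initial; rule 1 does not apply here → [b].
/u/ — between /b/ and /n/, before a voiced consonant — surfaces as [uː] (rule 2).
/n/ — not in any rule's target class → [n].
Rule 2 applies to /e/ (between /n/ and /w/: before a voiced consonant) → [eː].
/w/ — not in any rule's target class → [w].
Rule 2 applies to /i/ (between /w/ and /v/: before a voiced consonant) → [iː].
/v/ — not in any rule's target class → [v].
/i/ — between /v/ and /r/, before a voiced consonant — surfaces as [iː] (rule 2).
/r/ (between /i/ and /o/): no rule targets it → [r].
/o/ (between /r/ and /s/) fails the environment for rule 2, so it stays [o].
/s/ (word-final): rule 3 targets it, but not between two vowels → unchanged [s].

[buːneːwiːviːros]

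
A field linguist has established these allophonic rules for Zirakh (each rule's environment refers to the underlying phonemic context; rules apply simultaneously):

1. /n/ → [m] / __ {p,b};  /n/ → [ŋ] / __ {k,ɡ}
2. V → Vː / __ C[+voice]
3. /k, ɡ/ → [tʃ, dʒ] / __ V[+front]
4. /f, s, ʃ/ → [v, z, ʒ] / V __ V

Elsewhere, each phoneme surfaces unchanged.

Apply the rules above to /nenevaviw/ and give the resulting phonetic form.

/n/ (word-initial) fails the environment for rule 1, so it stays [n].
/e/ meets the environment for rule 2 (before a voiced consonant) → [eː].
/n/ (between /e/ and /e/) is in the target of rule 1 but the environment (before a labial or velar stop) is not met → [n].
/e/ (between /n/ and /v/): before a voiced consonant, so rule 2 applies → [eː].
Rule 2 applies to /a/ (between /v/ and /v/: before a voiced consonant) → [aː].
/i/ (between /v/ and /w/) occurs before a voiced consonant → [iː] by rule 2.

[neːneːvaːviːw]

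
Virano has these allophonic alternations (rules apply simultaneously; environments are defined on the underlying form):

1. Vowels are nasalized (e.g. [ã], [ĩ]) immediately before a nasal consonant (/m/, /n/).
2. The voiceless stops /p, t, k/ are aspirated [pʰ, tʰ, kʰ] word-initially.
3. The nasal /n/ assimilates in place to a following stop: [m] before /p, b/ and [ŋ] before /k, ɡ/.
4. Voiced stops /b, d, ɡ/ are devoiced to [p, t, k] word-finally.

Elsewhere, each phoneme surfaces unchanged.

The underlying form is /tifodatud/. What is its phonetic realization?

[tʰifodatut]

/t/ — word-initial, word-initially — surfaces as [tʰ] (rule 2).
/i/ (between /t/ and /f/): rule 1 targets it, but not before a nasal consonant → unchanged [i].
/f/ — not in any rule's target class → [f].
/o/ (between /f/ and /d/) is in the target of rule 1 but the environment (before a nasal consonant) is not met → [o].
/d/ (between /o/ and /a/) fails the environment for rule 4, so it stays [d].
/a/ — between /d/ and /t/; rule 1 does not apply here → [a].
/t/ — between /a/ and /u/; rule 2 does not apply here → [t].
/u/ (between /t/ and /d/) is in the target of rule 1 but the environment (before a nasal consonant) is not met → [u].
/d/ (word-final) occurs word-finally → [t] by rule 4.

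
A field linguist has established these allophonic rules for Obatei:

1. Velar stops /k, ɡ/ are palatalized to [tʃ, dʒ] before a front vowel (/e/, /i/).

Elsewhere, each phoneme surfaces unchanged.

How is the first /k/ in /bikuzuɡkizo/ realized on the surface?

/k/ — between /i/ and /u/; rule 1 does not apply here → [k].

[k]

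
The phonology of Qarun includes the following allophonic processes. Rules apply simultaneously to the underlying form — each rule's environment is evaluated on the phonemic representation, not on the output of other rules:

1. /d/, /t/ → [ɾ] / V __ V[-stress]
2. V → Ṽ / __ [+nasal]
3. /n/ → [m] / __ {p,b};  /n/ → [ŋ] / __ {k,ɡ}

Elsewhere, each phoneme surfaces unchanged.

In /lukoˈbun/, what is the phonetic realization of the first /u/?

[u]

/u/ — between /l/ and /k/; rule 2 does not apply here → [u].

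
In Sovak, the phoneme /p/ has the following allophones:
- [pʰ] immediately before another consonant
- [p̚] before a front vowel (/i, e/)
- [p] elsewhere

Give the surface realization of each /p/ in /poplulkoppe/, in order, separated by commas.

[p], [pʰ], [pʰ], [p̚]

Occurrence 1 (position 1): no conditioning environment matches → elsewhere allophone [p].
Occurrence 2 (position 3): immediately before another consonant → [pʰ].
Occurrence 3 (position 9): immediately before another consonant → [pʰ].
Occurrence 4 (position 10): before a front vowel (/i, e/) → [p̚].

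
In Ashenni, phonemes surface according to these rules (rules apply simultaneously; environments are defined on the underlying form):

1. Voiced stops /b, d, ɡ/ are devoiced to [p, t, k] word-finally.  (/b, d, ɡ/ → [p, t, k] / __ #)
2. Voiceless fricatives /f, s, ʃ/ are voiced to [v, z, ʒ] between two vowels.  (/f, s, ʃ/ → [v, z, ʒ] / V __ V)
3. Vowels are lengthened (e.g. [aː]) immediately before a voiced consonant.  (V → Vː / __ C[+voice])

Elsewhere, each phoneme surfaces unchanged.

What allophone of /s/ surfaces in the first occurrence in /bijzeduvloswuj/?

/s/ (between /o/ and /w/) is in the target of rule 2 but the environment (between two vowels) is not met → [s].

[s]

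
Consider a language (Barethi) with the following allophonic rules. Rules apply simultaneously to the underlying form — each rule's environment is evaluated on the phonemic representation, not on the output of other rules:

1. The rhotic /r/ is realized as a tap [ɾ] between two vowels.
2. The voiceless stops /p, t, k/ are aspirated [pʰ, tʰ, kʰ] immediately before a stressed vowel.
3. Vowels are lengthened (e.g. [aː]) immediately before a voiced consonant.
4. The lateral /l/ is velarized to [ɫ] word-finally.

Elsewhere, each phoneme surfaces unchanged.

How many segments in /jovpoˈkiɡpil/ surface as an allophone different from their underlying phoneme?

Segments that undergo a rule: /o/ → [oː] (rule 3); /k/ → [kʰ] (rule 2); /i/ → [iː] (rule 3); /i/ → [iː] (rule 3); /l/ → [ɫ] (rule 4).
All other segments surface unchanged.

5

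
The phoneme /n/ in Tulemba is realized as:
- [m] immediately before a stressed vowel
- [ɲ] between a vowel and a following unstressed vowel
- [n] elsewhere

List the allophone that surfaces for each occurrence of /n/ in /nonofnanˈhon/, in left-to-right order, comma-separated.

Occurrence 1 (position 1): no conditioning environment matches → elsewhere allophone [n].
Occurrence 2 (position 3): between a vowel and a following unstressed vowel → [ɲ].
Occurrence 3 (position 6): no conditioning environment matches → elsewhere allophone [n].
Occurrence 4 (position 8): no conditioning environment matches → elsewhere allophone [n].
Occurrence 5 (position 11): no conditioning environment matches → elsewhere allophone [n].

[n], [ɲ], [n], [n], [n]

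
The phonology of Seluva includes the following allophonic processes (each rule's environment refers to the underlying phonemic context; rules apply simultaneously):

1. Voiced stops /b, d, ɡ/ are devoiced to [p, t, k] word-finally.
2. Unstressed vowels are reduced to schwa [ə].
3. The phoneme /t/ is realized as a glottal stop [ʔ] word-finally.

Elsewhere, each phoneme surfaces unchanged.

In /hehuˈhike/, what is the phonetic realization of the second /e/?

/e/ (word-final): in an unstressed syllable, so rule 2 applies → [ə].

[ə]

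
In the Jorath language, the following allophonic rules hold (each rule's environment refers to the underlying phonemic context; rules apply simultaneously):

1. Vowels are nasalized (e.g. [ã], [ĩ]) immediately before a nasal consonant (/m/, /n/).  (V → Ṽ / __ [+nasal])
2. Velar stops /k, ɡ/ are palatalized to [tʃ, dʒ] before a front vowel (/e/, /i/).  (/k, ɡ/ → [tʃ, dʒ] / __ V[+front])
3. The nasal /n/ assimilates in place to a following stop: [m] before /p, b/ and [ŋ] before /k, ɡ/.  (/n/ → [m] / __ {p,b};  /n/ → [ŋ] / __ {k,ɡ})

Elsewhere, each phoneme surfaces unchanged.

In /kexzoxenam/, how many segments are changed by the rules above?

Segments that undergo a rule: /k/ → [tʃ] (rule 2); /e/ → [ẽ] (rule 1); /a/ → [ã] (rule 1).
All other segments surface unchanged.

3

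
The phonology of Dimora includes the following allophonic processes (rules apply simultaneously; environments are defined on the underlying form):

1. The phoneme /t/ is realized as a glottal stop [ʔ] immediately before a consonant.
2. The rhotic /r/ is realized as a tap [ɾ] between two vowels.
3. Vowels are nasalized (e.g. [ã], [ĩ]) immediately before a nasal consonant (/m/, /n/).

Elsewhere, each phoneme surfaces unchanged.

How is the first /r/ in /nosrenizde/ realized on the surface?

[r]

/r/ (between /s/ and /e/) is in the target of rule 2 but the environment (between two vowels) is not met → [r].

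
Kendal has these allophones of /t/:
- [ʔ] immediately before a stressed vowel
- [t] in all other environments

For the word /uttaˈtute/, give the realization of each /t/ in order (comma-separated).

Occurrence 1 (position 2): no conditioning environment matches → elsewhere allophone [t].
Occurrence 2 (position 3): no conditioning environment matches → elsewhere allophone [t].
Occurrence 3 (position 5): immediately before a stressed vowel → [ʔ].
Occurrence 4 (position 7): no conditioning environment matches → elsewhere allophone [t].

[t], [t], [ʔ], [t]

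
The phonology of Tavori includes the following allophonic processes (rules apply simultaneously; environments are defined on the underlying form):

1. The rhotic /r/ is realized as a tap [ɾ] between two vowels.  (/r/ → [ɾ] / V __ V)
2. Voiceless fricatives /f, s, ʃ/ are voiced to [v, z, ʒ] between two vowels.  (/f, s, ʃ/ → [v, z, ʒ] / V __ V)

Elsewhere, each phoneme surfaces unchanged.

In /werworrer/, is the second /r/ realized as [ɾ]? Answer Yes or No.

/r/ (between /o/ and /r/) is in the target of rule 1 but the environment (between two vowels) is not met → [r].
The actual realization is [r], not [ɾ].

No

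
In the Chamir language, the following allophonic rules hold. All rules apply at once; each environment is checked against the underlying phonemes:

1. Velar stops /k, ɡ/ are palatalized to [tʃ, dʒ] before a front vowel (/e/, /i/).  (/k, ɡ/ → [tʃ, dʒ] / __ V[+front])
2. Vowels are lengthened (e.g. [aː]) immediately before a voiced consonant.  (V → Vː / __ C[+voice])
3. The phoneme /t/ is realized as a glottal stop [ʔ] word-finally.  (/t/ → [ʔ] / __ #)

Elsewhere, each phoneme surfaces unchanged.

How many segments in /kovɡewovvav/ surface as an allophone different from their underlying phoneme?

5

Segments that undergo a rule: /o/ → [oː] (rule 2); /ɡ/ → [dʒ] (rule 1); /e/ → [eː] (rule 2); /o/ → [oː] (rule 2); /a/ → [aː] (rule 2).
All other segments surface unchanged.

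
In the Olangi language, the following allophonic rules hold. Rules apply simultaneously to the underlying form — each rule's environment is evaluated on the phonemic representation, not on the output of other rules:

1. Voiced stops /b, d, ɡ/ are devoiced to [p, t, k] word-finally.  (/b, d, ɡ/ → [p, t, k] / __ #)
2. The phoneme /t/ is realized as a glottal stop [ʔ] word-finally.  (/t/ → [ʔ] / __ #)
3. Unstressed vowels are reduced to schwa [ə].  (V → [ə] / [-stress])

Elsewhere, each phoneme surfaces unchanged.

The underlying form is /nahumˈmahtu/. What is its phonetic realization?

[nəhəmˈmahtə]

/n/ (word-initial) is unaffected → [n].
/a/ — between /n/ and /h/, in an unstressed syllable — surfaces as [ə] (rule 3).
/h/ — not in any rule's target class → [h].
/u/ — between /h/ and /m/, in an unstressed syllable — surfaces as [ə] (rule 3).
/m/ — not in any rule's target class → [m].
/m/ — not in any rule's target class → [m].
/a/ (between /m/ and /h/) fails the environment for rule 3, so it stays [a].
/h/ (between /a/ and /t/): no rule targets it → [h].
/t/ (between /h/ and /u/) fails the environment for rule 2, so it stays [t].
/u/ (word-final): in an unstressed syllable, so rule 3 applies → [ə].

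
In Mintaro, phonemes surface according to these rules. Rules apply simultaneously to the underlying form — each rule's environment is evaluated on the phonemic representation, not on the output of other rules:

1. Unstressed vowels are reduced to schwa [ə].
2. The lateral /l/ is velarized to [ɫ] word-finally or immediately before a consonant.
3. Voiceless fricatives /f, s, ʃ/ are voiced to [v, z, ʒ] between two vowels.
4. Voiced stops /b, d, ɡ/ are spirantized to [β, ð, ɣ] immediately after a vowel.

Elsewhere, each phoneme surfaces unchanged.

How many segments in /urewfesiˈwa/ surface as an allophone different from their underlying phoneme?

Segments that undergo a rule: /u/ → [ə] (rule 1); /e/ → [ə] (rule 1); /e/ → [ə] (rule 1); /s/ → [z] (rule 3); /i/ → [ə] (rule 1).
All other segments surface unchanged.

5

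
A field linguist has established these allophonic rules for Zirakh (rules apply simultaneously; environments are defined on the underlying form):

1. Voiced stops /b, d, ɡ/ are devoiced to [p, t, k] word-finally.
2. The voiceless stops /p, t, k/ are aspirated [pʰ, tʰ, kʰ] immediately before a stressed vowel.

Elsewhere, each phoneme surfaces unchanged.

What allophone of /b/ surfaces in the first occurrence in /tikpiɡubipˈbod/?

/b/ — between /u/ and /i/; rule 1 does not apply here → [b].

[b]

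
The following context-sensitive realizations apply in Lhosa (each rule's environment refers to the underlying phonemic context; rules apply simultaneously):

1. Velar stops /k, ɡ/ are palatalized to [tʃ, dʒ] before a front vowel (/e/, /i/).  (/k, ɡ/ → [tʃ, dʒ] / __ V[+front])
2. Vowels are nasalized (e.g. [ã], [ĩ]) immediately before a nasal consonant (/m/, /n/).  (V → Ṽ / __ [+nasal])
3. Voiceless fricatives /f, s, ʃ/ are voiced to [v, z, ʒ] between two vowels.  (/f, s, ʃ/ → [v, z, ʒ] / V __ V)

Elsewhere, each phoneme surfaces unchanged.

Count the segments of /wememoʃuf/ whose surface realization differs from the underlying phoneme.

Segments that undergo a rule: /e/ → [ẽ] (rule 2); /e/ → [ẽ] (rule 2); /ʃ/ → [ʒ] (rule 3).
All other segments surface unchanged.

3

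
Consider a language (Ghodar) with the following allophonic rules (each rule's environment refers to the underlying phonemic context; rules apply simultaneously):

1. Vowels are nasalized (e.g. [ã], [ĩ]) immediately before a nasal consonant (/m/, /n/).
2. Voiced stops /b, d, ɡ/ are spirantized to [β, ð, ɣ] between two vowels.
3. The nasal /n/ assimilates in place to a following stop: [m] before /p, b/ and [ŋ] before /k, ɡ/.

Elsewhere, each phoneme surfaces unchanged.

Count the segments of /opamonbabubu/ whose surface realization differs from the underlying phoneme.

5

Segments that undergo a rule: /a/ → [ã] (rule 1); /o/ → [õ] (rule 1); /n/ → [m] (rule 3); /b/ → [β] (rule 2); /b/ → [β] (rule 2).
All other segments surface unchanged.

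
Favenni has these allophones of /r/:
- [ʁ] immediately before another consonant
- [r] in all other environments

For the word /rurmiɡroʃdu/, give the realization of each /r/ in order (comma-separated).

[r], [ʁ], [r]

Occurrence 1 (position 1): no conditioning environment matches → elsewhere allophone [r].
Occurrence 2 (position 3): immediately before another consonant → [ʁ].
Occurrence 3 (position 7): no conditioning environment matches → elsewhere allophone [r].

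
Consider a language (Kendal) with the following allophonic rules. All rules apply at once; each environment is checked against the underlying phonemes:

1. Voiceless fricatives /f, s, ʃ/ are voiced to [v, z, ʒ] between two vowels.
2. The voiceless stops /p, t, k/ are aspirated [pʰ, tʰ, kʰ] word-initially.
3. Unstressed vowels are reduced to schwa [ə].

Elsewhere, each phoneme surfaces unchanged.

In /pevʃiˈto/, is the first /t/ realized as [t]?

Yes

/t/ (between /i/ and /o/) is in the target of rule 2 but the environment (word-initially) is not met → [t].
The actual realization is [t], which matches [t].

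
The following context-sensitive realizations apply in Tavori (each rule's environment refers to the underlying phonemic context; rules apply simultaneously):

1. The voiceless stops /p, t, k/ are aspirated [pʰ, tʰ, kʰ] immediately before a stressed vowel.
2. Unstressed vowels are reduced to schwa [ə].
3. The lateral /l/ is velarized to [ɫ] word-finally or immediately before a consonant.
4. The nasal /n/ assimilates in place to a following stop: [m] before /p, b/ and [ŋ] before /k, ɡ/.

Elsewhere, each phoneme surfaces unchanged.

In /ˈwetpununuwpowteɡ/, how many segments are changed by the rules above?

Segments that undergo a rule: /u/ → [ə] (rule 2); /u/ → [ə] (rule 2); /u/ → [ə] (rule 2); /o/ → [ə] (rule 2); /e/ → [ə] (rule 2).
All other segments surface unchanged.

5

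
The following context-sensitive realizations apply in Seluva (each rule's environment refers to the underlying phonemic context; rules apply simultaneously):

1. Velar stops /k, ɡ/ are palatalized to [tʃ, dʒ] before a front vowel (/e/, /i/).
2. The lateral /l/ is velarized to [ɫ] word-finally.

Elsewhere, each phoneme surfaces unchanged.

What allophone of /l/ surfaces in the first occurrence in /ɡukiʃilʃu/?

[l]

/l/ — between /i/ and /ʃ/; rule 2 does not apply here → [l].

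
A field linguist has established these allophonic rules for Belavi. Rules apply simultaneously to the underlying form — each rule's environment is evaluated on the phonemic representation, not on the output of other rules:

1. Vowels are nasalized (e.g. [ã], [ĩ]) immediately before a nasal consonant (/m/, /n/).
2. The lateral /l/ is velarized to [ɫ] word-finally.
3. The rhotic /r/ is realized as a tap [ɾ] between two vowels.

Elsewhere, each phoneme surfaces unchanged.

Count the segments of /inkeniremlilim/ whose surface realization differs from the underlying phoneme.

5

Segments that undergo a rule: /i/ → [ĩ] (rule 1); /e/ → [ẽ] (rule 1); /r/ → [ɾ] (rule 3); /e/ → [ẽ] (rule 1); /i/ → [ĩ] (rule 1).
All other segments surface unchanged.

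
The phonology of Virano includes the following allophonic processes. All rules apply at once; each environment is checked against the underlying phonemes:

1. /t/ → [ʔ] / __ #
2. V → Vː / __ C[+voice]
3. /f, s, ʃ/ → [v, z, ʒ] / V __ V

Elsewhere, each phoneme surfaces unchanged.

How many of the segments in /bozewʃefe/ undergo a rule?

3

Segments that undergo a rule: /o/ → [oː] (rule 2); /e/ → [eː] (rule 2); /f/ → [v] (rule 3).
All other segments surface unchanged.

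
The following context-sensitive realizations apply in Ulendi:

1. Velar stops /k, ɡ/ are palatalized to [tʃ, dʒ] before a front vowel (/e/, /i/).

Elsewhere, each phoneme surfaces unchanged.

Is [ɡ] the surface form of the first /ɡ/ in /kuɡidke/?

/ɡ/ (between /u/ and /i/): before a front vowel, so rule 1 applies → [dʒ].
The actual realization is [dʒ], not [ɡ].

No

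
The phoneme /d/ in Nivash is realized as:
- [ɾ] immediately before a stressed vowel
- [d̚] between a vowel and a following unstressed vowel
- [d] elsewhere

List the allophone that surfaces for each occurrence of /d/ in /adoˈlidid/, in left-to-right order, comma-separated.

Occurrence 1 (position 2): between a vowel and a following unstressed vowel → [d̚].
Occurrence 2 (position 6): between a vowel and a following unstressed vowel → [d̚].
Occurrence 3 (position 8): no conditioning environment matches → elsewhere allophone [d].

[d̚], [d̚], [d]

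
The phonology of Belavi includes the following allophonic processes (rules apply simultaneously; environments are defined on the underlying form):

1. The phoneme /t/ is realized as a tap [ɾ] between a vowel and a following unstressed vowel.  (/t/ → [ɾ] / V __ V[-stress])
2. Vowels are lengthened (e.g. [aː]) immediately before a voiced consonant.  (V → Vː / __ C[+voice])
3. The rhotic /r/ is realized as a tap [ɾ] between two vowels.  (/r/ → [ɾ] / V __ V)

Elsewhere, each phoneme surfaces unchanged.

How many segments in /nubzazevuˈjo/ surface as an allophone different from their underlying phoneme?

Segments that undergo a rule: /u/ → [uː] (rule 2); /a/ → [aː] (rule 2); /e/ → [eː] (rule 2); /u/ → [uː] (rule 2).
All other segments surface unchanged.

4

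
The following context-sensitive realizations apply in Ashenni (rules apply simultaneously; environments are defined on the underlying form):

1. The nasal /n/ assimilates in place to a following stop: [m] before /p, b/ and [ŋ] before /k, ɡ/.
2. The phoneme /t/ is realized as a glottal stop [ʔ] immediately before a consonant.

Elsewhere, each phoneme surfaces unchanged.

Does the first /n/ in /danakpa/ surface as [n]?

/n/ — between /a/ and /a/; rule 1 does not apply here → [n].
The actual realization is [n], which matches [n].

Yes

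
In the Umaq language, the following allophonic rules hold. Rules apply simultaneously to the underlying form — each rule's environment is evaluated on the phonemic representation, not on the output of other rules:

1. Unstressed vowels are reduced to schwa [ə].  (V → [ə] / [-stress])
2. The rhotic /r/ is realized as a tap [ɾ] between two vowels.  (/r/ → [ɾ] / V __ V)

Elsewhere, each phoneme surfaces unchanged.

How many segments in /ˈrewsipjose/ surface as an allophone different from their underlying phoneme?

Segments that undergo a rule: /i/ → [ə] (rule 1); /o/ → [ə] (rule 1); /e/ → [ə] (rule 1).
All other segments surface unchanged.

3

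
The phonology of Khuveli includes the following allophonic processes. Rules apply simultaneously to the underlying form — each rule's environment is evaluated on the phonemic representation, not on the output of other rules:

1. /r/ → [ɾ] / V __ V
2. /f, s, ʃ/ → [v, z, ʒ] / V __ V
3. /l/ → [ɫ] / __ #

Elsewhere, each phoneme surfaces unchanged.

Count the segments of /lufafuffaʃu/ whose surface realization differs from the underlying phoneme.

3

Segments that undergo a rule: /f/ → [v] (rule 2); /f/ → [v] (rule 2); /ʃ/ → [ʒ] (rule 2).
All other segments surface unchanged.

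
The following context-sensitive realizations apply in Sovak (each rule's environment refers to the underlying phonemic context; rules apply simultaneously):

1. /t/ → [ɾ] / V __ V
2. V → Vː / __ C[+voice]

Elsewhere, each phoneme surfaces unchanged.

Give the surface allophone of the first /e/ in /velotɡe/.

[eː]

/e/ (between /v/ and /l/) occurs before a voiced consonant → [eː] by rule 2.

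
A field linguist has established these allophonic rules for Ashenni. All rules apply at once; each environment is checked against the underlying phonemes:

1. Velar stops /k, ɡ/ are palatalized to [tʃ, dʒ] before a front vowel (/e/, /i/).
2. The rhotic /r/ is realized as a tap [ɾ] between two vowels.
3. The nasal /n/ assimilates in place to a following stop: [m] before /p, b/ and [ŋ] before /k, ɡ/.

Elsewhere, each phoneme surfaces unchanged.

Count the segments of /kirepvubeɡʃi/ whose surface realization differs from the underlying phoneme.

Segments that undergo a rule: /k/ → [tʃ] (rule 1); /r/ → [ɾ] (rule 2).
All other segments surface unchanged.

2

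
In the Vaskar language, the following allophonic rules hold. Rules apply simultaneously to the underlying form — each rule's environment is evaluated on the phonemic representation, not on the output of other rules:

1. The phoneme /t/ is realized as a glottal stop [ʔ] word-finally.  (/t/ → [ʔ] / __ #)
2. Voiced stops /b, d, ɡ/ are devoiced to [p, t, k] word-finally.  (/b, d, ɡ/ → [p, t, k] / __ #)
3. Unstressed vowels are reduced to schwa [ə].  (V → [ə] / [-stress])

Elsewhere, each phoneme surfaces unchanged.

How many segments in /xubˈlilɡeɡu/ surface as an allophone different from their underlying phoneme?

3

Segments that undergo a rule: /u/ → [ə] (rule 3); /e/ → [ə] (rule 3); /u/ → [ə] (rule 3).
All other segments surface unchanged.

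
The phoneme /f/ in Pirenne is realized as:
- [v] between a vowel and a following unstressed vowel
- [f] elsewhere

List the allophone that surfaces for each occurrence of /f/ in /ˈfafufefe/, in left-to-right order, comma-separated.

Occurrence 1 (position 1): no conditioning environment matches → elsewhere allophone [f].
Occurrence 2 (position 3): between a vowel and a following unstressed vowel → [v].
Occurrence 3 (position 5): between a vowel and a following unstressed vowel → [v].
Occurrence 4 (position 7): between a vowel and a following unstressed vowel → [v].

[f], [v], [v], [v]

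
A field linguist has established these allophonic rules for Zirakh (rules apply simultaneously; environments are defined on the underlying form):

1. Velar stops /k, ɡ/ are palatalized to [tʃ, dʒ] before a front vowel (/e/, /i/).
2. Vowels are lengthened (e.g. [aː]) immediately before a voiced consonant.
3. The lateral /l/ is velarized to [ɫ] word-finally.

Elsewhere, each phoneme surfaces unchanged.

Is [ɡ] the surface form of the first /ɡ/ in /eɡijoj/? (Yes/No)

/ɡ/ — between /e/ and /i/, before a front vowel — surfaces as [dʒ] (rule 1).
The actual realization is [dʒ], not [ɡ].

No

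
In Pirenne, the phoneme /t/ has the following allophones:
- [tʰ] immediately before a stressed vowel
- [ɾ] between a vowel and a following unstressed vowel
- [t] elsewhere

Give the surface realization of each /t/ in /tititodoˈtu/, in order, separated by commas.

Occurrence 1 (position 1): no conditioning environment matches → elsewhere allophone [t].
Occurrence 2 (position 3): between a vowel and an unstressed vowel → [ɾ].
Occurrence 3 (position 5): between a vowel and an unstressed vowel → [ɾ].
Occurrence 4 (position 9): immediately before a stressed vowel → [tʰ].

[t], [ɾ], [ɾ], [tʰ]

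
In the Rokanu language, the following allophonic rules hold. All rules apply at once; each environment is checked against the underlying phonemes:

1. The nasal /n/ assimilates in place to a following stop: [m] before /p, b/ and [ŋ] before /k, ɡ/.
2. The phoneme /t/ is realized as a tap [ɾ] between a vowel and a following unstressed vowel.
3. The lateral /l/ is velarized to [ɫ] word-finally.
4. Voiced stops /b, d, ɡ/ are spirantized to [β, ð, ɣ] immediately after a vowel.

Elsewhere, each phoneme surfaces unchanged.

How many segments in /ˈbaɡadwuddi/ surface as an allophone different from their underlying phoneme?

Segments that undergo a rule: /ɡ/ → [ɣ] (rule 4); /d/ → [ð] (rule 4); /d/ → [ð] (rule 4).
All other segments surface unchanged.

3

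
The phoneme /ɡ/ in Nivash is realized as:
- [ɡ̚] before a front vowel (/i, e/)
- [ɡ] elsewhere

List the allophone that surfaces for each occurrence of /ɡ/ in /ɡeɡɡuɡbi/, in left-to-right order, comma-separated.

[ɡ̚], [ɡ], [ɡ], [ɡ]

Occurrence 1 (position 1): before a front vowel (/i, e/) → [ɡ̚].
Occurrence 2 (position 3): no conditioning environment matches → elsewhere allophone [ɡ].
Occurrence 3 (position 4): no conditioning environment matches → elsewhere allophone [ɡ].
Occurrence 4 (position 6): no conditioning environment matches → elsewhere allophone [ɡ].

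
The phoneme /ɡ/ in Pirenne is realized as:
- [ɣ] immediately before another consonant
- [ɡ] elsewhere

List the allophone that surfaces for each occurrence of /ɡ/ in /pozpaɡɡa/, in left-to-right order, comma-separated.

[ɣ], [ɡ]

Occurrence 1 (position 6): immediately before another consonant → [ɣ].
Occurrence 2 (position 7): no conditioning environment matches → elsewhere allophone [ɡ].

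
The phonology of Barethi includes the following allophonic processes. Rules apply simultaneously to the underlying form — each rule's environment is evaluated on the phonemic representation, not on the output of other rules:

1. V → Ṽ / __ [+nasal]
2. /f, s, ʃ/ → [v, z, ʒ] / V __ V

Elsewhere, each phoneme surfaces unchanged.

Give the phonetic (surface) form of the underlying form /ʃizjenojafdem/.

/ʃ/ — word-initial; rule 2 does not apply here → [ʃ].
/i/ (between /ʃ/ and /z/): rule 1 targets it, but not before a nasal consonant → unchanged [i].
/z/ (between /i/ and /j/) is unaffected → [z].
/j/ stays [j].
Rule 1 applies to /e/ (between /j/ and /n/: before a nasal consonant) → [ẽ].
/n/ — not in any rule's target class → [n].
/o/ (between /n/ and /j/) is in the target of rule 1 but the environment (before a nasal consonant) is not met → [o].
/j/ (between /o/ and /a/): no rule targets it → [j].
/a/ (between /j/ and /f/) is in the target of rule 1 but the environment (before a nasal consonant) is not met → [a].
/f/ (between /a/ and /d/) fails the environment for rule 2, so it stays [f].
/d/ stays [d].
/e/ (between /d/ and /m/) occurs before a nasal consonant → [ẽ] by rule 1.
/m/ (word-final) is unaffected → [m].

[ʃizjẽnojafdẽm]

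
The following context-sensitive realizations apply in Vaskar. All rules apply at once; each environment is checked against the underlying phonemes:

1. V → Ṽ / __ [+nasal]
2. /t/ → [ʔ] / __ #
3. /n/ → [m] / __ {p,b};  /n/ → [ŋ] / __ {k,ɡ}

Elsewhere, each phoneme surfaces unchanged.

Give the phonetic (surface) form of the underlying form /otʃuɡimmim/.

[otʃuɡĩmmĩm]

/o/ — word-initial; rule 1 does not apply here → [o].
/t/ — between /o/ and /ʃ/; rule 2 does not apply here → [t].
/u/ (between /ʃ/ and /ɡ/): rule 1 targets it, but not before a nasal consonant → unchanged [u].
/i/ — between /ɡ/ and /m/, before a nasal consonant — surfaces as [ĩ] (rule 1).
/i/ (between /m/ and /m/): before a nasal consonant, so rule 1 applies → [ĩ].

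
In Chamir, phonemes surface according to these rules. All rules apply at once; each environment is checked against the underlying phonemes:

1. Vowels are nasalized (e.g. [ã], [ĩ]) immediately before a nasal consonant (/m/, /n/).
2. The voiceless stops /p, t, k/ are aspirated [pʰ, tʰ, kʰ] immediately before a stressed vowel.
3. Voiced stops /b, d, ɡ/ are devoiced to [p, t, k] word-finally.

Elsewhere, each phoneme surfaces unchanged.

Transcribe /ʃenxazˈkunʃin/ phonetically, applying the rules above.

[ʃẽnxazˈkʰũnʃĩn]

/ʃ/ — not in any rule's target class → [ʃ].
/e/ (between /ʃ/ and /n/) occurs before a nasal consonant → [ẽ] by rule 1.
/n/ stays [n].
/x/ (between /n/ and /a/): no rule targets it → [x].
/a/ (between /x/ and /z/) fails the environment for rule 1, so it stays [a].
/z/ (between /a/ and /k/): no rule targets it → [z].
Rule 2 applies to /k/ (between /z/ and /u/: immediately before a stressed vowel) → [kʰ].
/u/ (between /k/ and /n/) occurs before a nasal consonant → [ũ] by rule 1.
/n/ (between /u/ and /ʃ/) is unaffected → [n].
/ʃ/ (between /n/ and /i/) is unaffected → [ʃ].
/i/ (between /ʃ/ and /n/) occurs before a nasal consonant → [ĩ] by rule 1.
/n/ — not in any rule's target class → [n].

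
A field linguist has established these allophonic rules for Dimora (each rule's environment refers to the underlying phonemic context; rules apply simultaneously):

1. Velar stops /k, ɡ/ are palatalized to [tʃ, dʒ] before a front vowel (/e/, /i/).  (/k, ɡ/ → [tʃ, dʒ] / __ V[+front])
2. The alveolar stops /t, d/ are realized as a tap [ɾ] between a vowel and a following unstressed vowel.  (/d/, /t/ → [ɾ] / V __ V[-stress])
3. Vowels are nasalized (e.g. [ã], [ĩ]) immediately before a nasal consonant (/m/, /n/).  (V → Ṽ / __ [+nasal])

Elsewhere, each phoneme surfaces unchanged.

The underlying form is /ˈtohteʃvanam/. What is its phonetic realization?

/t/ (word-initial) fails the environment for rule 2, so it stays [t].
/o/ (between /t/ and /h/) is in the target of rule 3 but the environment (before a nasal consonant) is not met → [o].
/h/ — not in any rule's target class → [h].
/t/ (between /h/ and /e/) fails the environment for rule 2, so it stays [t].
/e/ (between /t/ and /ʃ/) is in the target of rule 3 but the environment (before a nasal consonant) is not met → [e].
/ʃ/ — not in any rule's target class → [ʃ].
/v/ stays [v].
/a/ — between /v/ and /n/, before a nasal consonant — surfaces as [ã] (rule 3).
/n/ — not in any rule's target class → [n].
/a/ (between /n/ and /m/): before a nasal consonant, so rule 3 applies → [ã].
/m/ (word-final) is unaffected → [m].

[ˈtohteʃvãnãm]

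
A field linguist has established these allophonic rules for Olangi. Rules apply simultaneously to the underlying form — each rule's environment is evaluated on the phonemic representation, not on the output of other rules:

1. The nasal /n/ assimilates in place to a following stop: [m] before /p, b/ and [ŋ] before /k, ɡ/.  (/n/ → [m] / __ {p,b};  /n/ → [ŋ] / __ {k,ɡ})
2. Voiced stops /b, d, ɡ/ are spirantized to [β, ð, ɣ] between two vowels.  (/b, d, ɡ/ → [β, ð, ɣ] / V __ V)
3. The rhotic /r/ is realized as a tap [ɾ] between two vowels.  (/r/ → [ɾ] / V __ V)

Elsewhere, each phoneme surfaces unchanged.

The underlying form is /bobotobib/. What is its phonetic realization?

[boβotoβib]

/b/ (word-initial) is in the target of rule 2 but the environment (between two vowels) is not met → [b].
/o/ (between /b/ and /b/): no rule targets it → [o].
/b/ (between /o/ and /o/) occurs between two vowels → [β] by rule 2.
/o/ (between /b/ and /t/): no rule targets it → [o].
/t/ (between /o/ and /o/): no rule targets it → [t].
/o/ stays [o].
/b/ meets the environment for rule 2 (between two vowels) → [β].
/i/ — not in any rule's target class → [i].
/b/ — word-final; rule 2 does not apply here → [b].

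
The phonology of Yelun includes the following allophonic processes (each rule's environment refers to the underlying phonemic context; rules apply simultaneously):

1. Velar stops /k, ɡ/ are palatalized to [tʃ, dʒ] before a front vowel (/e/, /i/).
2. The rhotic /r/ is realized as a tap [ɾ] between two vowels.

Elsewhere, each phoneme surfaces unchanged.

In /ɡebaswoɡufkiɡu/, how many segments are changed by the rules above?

2

Segments that undergo a rule: /ɡ/ → [dʒ] (rule 1); /k/ → [tʃ] (rule 1).
All other segments surface unchanged.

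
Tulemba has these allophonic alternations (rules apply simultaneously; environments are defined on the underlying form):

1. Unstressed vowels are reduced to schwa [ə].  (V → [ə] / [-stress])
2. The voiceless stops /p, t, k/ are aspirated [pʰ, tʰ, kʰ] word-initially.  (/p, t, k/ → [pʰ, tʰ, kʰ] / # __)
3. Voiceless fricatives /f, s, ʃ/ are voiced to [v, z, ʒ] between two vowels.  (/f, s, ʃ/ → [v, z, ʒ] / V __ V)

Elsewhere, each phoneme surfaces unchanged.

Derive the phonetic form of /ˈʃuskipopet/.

[ˈʃuskəpəpət]

/ʃ/ (word-initial) fails the environment for rule 3, so it stays [ʃ].
/u/ (between /ʃ/ and /s/): rule 1 targets it, but not in an unstressed syllable → unchanged [u].
/s/ (between /u/ and /k/) fails the environment for rule 3, so it stays [s].
/k/ (between /s/ and /i/) is in the target of rule 2 but the environment (word-initially) is not met → [k].
/i/ — between /k/ and /p/, in an unstressed syllable — surfaces as [ə] (rule 1).
/p/ (between /i/ and /o/) is in the target of rule 2 but the environment (word-initially) is not met → [p].
/o/ (between /p/ and /p/): in an unstressed syllable, so rule 1 applies → [ə].
/p/ (between /o/ and /e/) is in the target of rule 2 but the environment (word-initially) is not met → [p].
/e/ meets the environment for rule 1 (in an unstressed syllable) → [ə].
/t/ (word-final) fails the environment for rule 2, so it stays [t].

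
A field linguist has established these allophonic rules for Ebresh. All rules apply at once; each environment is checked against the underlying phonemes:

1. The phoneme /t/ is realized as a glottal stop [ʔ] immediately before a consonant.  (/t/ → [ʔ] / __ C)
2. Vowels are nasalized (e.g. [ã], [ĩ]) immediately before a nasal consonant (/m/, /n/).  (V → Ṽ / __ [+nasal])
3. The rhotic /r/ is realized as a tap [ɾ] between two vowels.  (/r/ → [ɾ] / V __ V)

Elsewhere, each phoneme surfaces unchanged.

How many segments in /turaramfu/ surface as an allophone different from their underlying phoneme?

Segments that undergo a rule: /r/ → [ɾ] (rule 3); /r/ → [ɾ] (rule 3); /a/ → [ã] (rule 2).
All other segments surface unchanged.

3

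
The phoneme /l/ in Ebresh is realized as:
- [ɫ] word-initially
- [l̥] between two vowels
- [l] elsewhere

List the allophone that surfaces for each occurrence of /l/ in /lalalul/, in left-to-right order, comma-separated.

[ɫ], [l̥], [l̥], [l]

Occurrence 1 (position 1): word-initially → [ɫ].
Occurrence 2 (position 3): between two vowels → [l̥].
Occurrence 3 (position 5): between two vowels → [l̥].
Occurrence 4 (position 7): no conditioning environment matches → elsewhere allophone [l].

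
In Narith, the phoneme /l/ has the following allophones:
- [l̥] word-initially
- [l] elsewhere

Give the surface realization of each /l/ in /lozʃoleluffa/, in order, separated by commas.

Occurrence 1 (position 1): word-initially → [l̥].
Occurrence 2 (position 6): no conditioning environment matches → elsewhere allophone [l].
Occurrence 3 (position 8): no conditioning environment matches → elsewhere allophone [l].

[l̥], [l], [l]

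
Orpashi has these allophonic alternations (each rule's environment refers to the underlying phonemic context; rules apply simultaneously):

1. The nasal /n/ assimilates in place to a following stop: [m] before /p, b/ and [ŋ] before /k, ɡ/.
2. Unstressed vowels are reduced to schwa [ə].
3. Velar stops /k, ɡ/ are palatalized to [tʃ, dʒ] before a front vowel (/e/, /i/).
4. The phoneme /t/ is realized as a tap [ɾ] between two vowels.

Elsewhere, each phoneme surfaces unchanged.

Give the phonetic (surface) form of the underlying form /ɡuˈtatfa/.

[ɡəˈɾatfə]

/ɡ/ (word-initial): rule 3 targets it, but not before a front vowel → unchanged [ɡ].
/u/ meets the environment for rule 2 (in an unstressed syllable) → [ə].
Rule 4 applies to /t/ (between /u/ and /a/: between two vowels) → [ɾ].
/a/ (between /t/ and /t/) fails the environment for rule 2, so it stays [a].
/t/ — between /a/ and /f/; rule 4 does not apply here → [t].
/f/ (between /t/ and /a/) is unaffected → [f].
Rule 2 applies to /a/ (word-final: in an unstressed syllable) → [ə].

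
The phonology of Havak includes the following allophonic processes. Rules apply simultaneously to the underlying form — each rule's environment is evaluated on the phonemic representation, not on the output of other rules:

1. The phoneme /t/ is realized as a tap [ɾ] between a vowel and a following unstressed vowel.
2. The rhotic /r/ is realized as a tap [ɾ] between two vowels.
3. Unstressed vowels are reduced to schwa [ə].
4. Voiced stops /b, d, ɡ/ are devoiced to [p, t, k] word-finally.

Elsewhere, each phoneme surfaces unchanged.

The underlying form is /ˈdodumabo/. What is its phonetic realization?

/d/ (word-initial) fails the environment for rule 4, so it stays [d].
/o/ (between /d/ and /d/): rule 3 targets it, but not in an unstressed syllable → unchanged [o].
/d/ (between /o/ and /u/) is in the target of rule 4 but the environment (word-finally) is not met → [d].
/u/ (between /d/ and /m/): in an unstressed syllable, so rule 3 applies → [ə].
/m/ — not in any rule's target class → [m].
/a/ (between /m/ and /b/) occurs in an unstressed syllable → [ə] by rule 3.
/b/ (between /a/ and /o/) is in the target of rule 4 but the environment (word-finally) is not met → [b].
/o/ — word-final, in an unstressed syllable — surfaces as [ə] (rule 3).

[ˈdodəməbə]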